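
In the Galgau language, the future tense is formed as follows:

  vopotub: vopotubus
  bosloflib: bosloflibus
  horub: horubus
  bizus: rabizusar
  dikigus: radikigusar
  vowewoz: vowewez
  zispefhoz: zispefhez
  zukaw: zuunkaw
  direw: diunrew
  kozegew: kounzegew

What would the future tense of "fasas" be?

vopotub and bizus both have last vowel 'u' yet inflect differently (vopotubus, rabizusar), so the last vowel is not what conditions the rule; the final letter is.
"fasas" ends in -s. The stems ending in -s (bizus → rabizusar, dikigus → radikigusar) add ra- … -ar around the stem.
So fasas → rafasasar.

rafasasar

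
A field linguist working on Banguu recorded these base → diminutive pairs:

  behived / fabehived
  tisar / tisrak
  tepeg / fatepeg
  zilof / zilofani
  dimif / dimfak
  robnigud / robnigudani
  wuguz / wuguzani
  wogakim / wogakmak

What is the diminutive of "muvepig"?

muvepgak

"muvepig" has last vowel 'i'. The stems whose last vowel is 'i' (dimif → dimfak, wogakim → wogakmak) delete the last vowel and add -ak.
So muvepig → muvepgak.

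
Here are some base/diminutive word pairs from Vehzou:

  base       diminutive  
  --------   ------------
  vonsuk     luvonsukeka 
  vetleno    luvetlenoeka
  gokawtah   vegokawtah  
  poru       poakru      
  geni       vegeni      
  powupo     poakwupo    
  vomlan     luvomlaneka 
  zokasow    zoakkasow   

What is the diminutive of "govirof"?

vegovirof

vetleno and powupo both end in -o yet inflect differently (luvetlenoeka, poakwupo), so the final letter is not what conditions the rule; the first letter is.
"govirof" begins with g-. The stems beginning with g- (gokawtah → vegokawtah, geni → vegeni) add the prefix ve-.
So govirof → vegovirof.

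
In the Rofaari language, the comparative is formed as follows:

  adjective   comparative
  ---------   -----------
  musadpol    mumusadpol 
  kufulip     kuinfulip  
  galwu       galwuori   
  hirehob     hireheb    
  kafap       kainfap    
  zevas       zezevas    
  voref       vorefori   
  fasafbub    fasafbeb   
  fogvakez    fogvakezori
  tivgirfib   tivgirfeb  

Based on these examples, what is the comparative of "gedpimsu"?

gedpimsuori

kufulip and tivgirfib both have last vowel 'i' yet inflect differently (kuinfulip, tivgirfeb), so the last vowel is not what conditions the rule; the final letter is.
"gedpimsu" ends in -u. The one such stem in the data (galwu → galwuori) adds -ori, so the same rule applies.
So gedpimsu → gedpimsuori.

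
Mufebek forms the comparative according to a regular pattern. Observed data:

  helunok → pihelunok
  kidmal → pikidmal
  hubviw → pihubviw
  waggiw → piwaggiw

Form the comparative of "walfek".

Every pair shown (helunok → pihelunok, kidmal → pikidmal, hubviw → pihubviw, …) follows the same rule: add the prefix pi-.
So walfek → piwalfek.

piwalfek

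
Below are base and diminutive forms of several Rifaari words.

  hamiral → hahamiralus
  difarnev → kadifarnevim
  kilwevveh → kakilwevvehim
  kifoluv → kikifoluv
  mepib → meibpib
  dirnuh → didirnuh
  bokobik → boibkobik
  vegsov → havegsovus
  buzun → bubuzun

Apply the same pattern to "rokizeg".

difarnev and kifoluv both end in -v yet inflect differently (kadifarnevim, kikifoluv), so the final letter is not what conditions the rule; the last vowel is.
"rokizeg" has last vowel 'e'. The stems whose last vowel is 'e' (kilwevveh → kakilwevvehim, difarnev → kadifarnevim) add ka- … -im around the stem.
So rokizeg → karokizegim.

karokizegim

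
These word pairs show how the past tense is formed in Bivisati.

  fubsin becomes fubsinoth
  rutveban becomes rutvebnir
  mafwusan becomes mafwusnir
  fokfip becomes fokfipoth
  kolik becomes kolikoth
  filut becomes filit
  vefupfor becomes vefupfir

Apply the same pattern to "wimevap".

wimevpir

fubsin and mafwusan both end in -n yet inflect differently (fubsinoth, mafwusnir), so the final letter is not what conditions the rule; the last vowel is.
"wimevap" has last vowel 'a'. The stems whose last vowel is 'a' (mafwusan → mafwusnir, rutveban → rutvebnir) delete the last vowel and add -ir.
So wimevap → wimevpir.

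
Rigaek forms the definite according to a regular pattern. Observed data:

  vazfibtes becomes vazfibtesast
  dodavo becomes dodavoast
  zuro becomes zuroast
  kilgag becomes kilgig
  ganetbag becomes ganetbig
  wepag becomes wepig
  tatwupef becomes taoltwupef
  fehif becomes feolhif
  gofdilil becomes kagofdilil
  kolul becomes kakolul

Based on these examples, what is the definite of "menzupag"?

menzupig

vazfibtes and tatwupef both have last vowel 'e' yet inflect differently (vazfibtesast, taoltwupef), so the last vowel is not what conditions the rule; the final letter is.
"menzupag" ends in -g. The stems ending in -g (kilgag → kilgig, ganetbag → ganetbig, wepag → wepig) change the last vowel to 'i'.
So menzupag → menzupig.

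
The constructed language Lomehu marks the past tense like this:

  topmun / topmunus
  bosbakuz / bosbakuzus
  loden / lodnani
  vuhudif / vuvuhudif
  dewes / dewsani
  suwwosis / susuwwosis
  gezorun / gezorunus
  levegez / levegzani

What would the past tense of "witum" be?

witumus

loden and gezorun both end in -n yet inflect differently (lodnani, gezorunus), so the final letter is not what conditions the rule; the last vowel is.
"witum" has last vowel 'u'. The stems whose last vowel is 'u' (gezorun → gezorunus, bosbakuz → bosbakuzus, topmun → topmunus) add -us.
So witum → witumus.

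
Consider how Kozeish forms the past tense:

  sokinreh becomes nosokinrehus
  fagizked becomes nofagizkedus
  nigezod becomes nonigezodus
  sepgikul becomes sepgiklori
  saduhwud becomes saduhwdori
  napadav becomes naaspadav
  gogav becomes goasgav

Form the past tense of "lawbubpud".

"lawbubpud" has last vowel 'u'. The stems whose last vowel is 'u' (sepgikul → sepgiklori, saduhwud → saduhwdori) delete the last vowel and add -ori.
So lawbubpud → lawbubpdori.

lawbubpdori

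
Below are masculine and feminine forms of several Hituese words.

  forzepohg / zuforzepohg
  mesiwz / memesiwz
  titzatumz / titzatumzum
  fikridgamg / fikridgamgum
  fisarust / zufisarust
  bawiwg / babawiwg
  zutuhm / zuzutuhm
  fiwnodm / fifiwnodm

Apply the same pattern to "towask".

zutowask

"towask" has second-to-last letter 's'. The one such stem in the data (fisarust → zufisarust) adds the prefix zu-, so the same rule applies.
The other patterns: stems whose second-to-last letter is 'd' or 'w' repeat the first consonant+vowel as a prefix; stems whose second-to-last letter is 'm' add -um.
So towask → zutowask.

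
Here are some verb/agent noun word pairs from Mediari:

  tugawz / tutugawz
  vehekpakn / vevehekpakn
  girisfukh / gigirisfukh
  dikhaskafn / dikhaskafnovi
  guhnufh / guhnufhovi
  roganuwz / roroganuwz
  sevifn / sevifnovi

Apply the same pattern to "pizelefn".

pizelefnovi

dikhaskafn and vehekpakn both end in -n yet inflect differently (dikhaskafnovi, vevehekpakn), so the final letter is not what conditions the rule; the second-to-last letter is.
"pizelefn" has second-to-last letter 'f'. The stems whose second-to-last letter is 'f' (dikhaskafn → dikhaskafnovi, guhnufh → guhnufhovi, sevifn → sevifnovi) add -ovi.
So pizelefn → pizelefnovi.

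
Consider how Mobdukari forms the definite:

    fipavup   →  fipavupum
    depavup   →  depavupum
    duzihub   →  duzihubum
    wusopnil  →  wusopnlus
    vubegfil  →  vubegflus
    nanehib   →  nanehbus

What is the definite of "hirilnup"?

"hirilnup" has last vowel 'u'. The stems whose last vowel is 'u' (fipavup → fipavupum, depavup → depavupum, duzihub → duzihubum) add -um.
The other pattern: stems whose last vowel is 'i' delete the last vowel and add -us.
So hirilnup → hirilnupum.

hirilnupum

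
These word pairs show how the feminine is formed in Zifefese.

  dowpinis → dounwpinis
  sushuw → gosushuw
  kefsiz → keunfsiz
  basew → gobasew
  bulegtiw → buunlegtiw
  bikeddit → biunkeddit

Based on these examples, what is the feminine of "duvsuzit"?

bulegtiw and sushuw both end in -w yet inflect differently (buunlegtiw, gosushuw), so the final letter is not what conditions the rule; the last vowel is.
"duvsuzit" has last vowel 'i'. The stems whose last vowel is 'i' (dowpinis → dounwpinis, kefsiz → keunfsiz, bikeddit → biunkeddit) insert -un- after the first vowel.
So duvsuzit → duunvsuzit.

duunvsuzit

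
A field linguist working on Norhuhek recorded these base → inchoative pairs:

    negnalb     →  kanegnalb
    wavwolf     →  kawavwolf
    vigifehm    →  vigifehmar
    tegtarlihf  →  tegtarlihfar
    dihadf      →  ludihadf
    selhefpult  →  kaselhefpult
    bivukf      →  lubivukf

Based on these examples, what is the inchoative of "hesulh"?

"hesulh" has second-to-last letter 'l'. The stems whose second-to-last letter is 'l' (wavwolf → kawavwolf, selhefpult → kaselhefpult, negnalb → kanegnalb) add the prefix ka-.
The other patterns: stems whose second-to-last letter is 'h' add -ar; stems whose second-to-last letter is 'd' or 'k' add the prefix lu-.
So hesulh → kahesulh.

kahesulh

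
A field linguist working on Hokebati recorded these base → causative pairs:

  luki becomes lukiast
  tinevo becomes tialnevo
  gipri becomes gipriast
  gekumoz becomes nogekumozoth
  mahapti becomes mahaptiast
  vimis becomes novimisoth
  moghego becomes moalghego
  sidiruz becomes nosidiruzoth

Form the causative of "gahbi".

moghego and gekumoz both have last vowel 'o' yet inflect differently (moalghego, nogekumozoth), so the last vowel is not what conditions the rule; the final letter is.
"gahbi" ends in -i. The stems ending in -i (mahapti → mahaptiast, gipri → gipriast, luki → lukiast) add -ast.
The other patterns: stems ending in -o insert -al- after the first vowel; stems ending in -s or -z add no- … -oth around the stem.
So gahbi → gahbiast.

gahbiast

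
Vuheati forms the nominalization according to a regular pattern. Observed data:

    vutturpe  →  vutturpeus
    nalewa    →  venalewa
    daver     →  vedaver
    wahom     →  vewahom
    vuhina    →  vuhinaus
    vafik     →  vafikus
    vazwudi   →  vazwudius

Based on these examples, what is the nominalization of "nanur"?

"nanur" begins with n-. The one such stem in the data (nalewa → venalewa) adds the prefix ve-, so the same rule applies.
The other pattern: stems beginning with v- add -us.
So nanur → venanur.

venanur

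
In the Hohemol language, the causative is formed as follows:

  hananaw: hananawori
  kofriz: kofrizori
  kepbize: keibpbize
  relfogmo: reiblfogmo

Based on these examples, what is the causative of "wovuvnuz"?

kofriz and kepbize both begin with k- yet inflect differently (kofrizori, keibpbize), so the first letter is not what conditions the rule; whether the stem ends in a vowel or a consonant is.
"wovuvnuz" ends in a consonant. The stems ending in a consonant (hananaw → hananawori, kofriz → kofrizori) add -ori.
The other pattern: stems ending in a vowel insert -ib- after the first vowel.
So wovuvnuz → wovuvnuzori.

wovuvnuzori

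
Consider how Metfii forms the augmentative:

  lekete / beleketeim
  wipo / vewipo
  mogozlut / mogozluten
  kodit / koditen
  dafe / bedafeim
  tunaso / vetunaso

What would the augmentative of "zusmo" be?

dafe and kodit both have 2 vowels yet inflect differently (bedafeim, koditen), so the number of vowels is not what conditions the rule; the final letter is.
"zusmo" ends in -o. The stems ending in -o (tunaso → vetunaso, wipo → vewipo) add the prefix ve-.
So zusmo → vezusmo.

vezusmo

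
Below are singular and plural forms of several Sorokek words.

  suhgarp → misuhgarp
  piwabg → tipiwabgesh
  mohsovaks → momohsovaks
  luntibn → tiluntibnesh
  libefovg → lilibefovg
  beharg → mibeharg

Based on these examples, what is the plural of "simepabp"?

tisimepabpesh

beharg and piwabg both end in -g yet inflect differently (mibeharg, tipiwabgesh), so the final letter is not what conditions the rule; the second-to-last letter is.
"simepabp" has second-to-last letter 'b'. The stems whose second-to-last letter is 'b' (luntibn → tiluntibnesh, piwabg → tipiwabgesh) add ti- … -esh around the stem.
So simepabp → tisimepabpesh.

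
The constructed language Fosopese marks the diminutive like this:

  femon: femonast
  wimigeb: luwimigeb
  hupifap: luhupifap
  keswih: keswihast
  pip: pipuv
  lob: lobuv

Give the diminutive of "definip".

ludefinip

pip and hupifap both end in -p yet inflect differently (pipuv, luhupifap), so the final letter is not what conditions the rule; the number of vowels is.
"definip" has 3 vowels. The stems with 3 vowels (hupifap → luhupifap, wimigeb → luwimigeb) add the prefix lu-.
The other patterns: stems with 1 vowel add -uv; stems with 2 vowels add -ast.
So definip → ludefinip.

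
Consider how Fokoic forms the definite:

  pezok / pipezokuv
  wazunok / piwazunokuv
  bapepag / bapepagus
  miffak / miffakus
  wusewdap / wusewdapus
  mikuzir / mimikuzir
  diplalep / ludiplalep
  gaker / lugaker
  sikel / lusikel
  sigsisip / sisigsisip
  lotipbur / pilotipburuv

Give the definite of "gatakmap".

sigsisip and wusewdap both end in -p yet inflect differently (sisigsisip, wusewdapus), so the final letter is not what conditions the rule; the last vowel is.
"gatakmap" has last vowel 'a'. The stems whose last vowel is 'a' (miffak → miffakus, bapepag → bapepagus, wusewdap → wusewdapus) add -us.
So gatakmap → gatakmapus.

gatakmapus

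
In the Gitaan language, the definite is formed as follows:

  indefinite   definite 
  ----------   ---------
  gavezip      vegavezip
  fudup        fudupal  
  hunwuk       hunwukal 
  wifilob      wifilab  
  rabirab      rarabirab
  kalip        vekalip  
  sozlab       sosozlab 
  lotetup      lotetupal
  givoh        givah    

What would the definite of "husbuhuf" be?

husbuhufal

wifilob and sozlab both end in -b yet inflect differently (wifilab, sosozlab), so the final letter is not what conditions the rule; the last vowel is.
"husbuhuf" has last vowel 'u'. The stems whose last vowel is 'u' (fudup → fudupal, hunwuk → hunwukal, lotetup → lotetupal) add -al.
The other patterns: stems whose last vowel is 'o' change the last vowel to 'a'; stems whose last vowel is 'a' repeat the first consonant+vowel as a prefix; stems whose last vowel is 'i' add the prefix ve-.
So husbuhuf → husbuhufal.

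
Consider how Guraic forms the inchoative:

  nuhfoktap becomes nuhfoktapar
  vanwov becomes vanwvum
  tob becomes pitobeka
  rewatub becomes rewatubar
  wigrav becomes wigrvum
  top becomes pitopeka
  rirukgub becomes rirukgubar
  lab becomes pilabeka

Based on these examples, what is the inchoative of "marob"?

lab and rirukgub both end in -b yet inflect differently (pilabeka, rirukgubar), so the final letter is not what conditions the rule; the number of vowels is.
"marob" has 2 vowels. The stems with 2 vowels (wigrav → wigrvum, vanwov → vanwvum) delete the last vowel and add -um.
So marob → marbum.

marbum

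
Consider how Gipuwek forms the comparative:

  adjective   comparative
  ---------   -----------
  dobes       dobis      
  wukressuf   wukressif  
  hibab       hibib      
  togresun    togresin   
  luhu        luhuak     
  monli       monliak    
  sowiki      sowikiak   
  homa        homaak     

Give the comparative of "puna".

punaak

wukressuf and luhu both have last vowel 'u' yet inflect differently (wukressif, luhuak), so the last vowel is not what conditions the rule; whether the stem ends in a vowel or a consonant is.
"puna" ends in a vowel. The stems ending in a vowel (luhu → luhuak, monli → monliak, sowiki → sowikiak) add -ak.
The other pattern: stems ending in a consonant change the last vowel to 'i'.
So puna → punaak.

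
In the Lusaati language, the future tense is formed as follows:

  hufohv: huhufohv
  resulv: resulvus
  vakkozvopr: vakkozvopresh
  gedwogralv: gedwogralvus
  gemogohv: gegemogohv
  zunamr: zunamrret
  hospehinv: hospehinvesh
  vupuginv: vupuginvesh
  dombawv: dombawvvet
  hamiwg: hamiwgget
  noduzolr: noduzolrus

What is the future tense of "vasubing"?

resulv and gemogohv both end in -v yet inflect differently (resulvus, gegemogohv), so the final letter is not what conditions the rule; the second-to-last letter is.
"vasubing" has second-to-last letter 'n'. The stems whose second-to-last letter is 'n' (vupuginv → vupuginvesh, hospehinv → hospehinvesh) add -esh.
The other patterns: stems whose second-to-last letter is 'l' add -us; stems whose second-to-last letter is 'h' repeat the first consonant+vowel as a prefix; stems whose second-to-last letter is 'm' or 'w' double the final consonant and add -et.
So vasubing → vasubingesh.

vasubingesh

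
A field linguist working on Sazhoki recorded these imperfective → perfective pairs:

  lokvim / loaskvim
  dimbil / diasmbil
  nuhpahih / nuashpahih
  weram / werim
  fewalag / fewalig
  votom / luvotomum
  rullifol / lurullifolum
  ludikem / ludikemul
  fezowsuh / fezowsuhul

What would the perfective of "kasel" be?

lokvim and weram both end in -m yet inflect differently (loaskvim, werim), so the final letter is not what conditions the rule; the last vowel is.
"kasel" has last vowel 'e'. The one such stem in the data (ludikem → ludikemul) adds -ul, so the same rule applies.
So kasel → kaselul.

kaselul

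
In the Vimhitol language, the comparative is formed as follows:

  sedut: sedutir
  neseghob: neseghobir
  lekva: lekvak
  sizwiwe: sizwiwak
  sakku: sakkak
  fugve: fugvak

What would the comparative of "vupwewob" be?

"vupwewob" ends in a consonant. The stems ending in a consonant (sedut → sedutir, neseghob → neseghobir) add -ir.
The other pattern: stems ending in a vowel drop the final letter and add -ak.
So vupwewob → vupwewobir.

vupwewobir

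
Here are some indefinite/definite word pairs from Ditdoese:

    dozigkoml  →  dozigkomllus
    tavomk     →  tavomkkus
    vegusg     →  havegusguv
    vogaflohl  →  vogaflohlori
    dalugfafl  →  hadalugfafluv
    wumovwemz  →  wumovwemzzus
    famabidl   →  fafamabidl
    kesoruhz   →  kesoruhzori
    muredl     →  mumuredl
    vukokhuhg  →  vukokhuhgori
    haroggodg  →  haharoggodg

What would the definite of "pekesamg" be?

"pekesamg" has second-to-last letter 'm'. The stems whose second-to-last letter is 'm' (tavomk → tavomkkus, wumovwemz → wumovwemzzus, dozigkoml → dozigkomllus) double the final consonant and add -us.
So pekesamg → pekesamggus.

pekesamggus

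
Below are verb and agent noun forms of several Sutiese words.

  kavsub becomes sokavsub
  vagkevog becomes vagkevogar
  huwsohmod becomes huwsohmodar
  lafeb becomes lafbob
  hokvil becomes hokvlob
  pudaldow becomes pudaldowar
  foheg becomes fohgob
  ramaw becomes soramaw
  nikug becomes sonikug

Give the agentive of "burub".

soburub

foheg and vagkevog both end in -g yet inflect differently (fohgob, vagkevogar), so the final letter is not what conditions the rule; the last vowel is.
"burub" has last vowel 'u'. The stems whose last vowel is 'u' (kavsub → sokavsub, nikug → sonikug) add the prefix so-.
So burub → soburub.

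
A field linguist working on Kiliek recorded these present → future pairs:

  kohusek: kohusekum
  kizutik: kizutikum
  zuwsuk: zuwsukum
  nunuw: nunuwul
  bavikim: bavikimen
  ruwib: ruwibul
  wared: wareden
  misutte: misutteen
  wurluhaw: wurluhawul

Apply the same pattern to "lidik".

kizutik and ruwib both have last vowel 'i' yet inflect differently (kizutikum, ruwibul), so the last vowel is not what conditions the rule; the final letter is.
"lidik" ends in -k. The stems ending in -k (kizutik → kizutikum, zuwsuk → zuwsukum, kohusek → kohusekum) add -um.
The other patterns: stems ending in -b or -w add -ul; stems ending in -d, -e or -m add -en.
So lidik → lidikum.

lidikum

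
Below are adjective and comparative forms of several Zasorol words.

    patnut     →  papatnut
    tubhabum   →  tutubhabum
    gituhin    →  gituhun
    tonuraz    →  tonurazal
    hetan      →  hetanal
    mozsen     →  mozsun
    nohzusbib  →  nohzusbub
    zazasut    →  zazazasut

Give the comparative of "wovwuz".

hetan and gituhin both end in -n yet inflect differently (hetanal, gituhun), so the final letter is not what conditions the rule; the last vowel is.
"wovwuz" has last vowel 'u'. The stems whose last vowel is 'u' (tubhabum → tutubhabum, patnut → papatnut, zazasut → zazazasut) repeat the first consonant+vowel as a prefix.
So wovwuz → wowovwuz.

wowovwuz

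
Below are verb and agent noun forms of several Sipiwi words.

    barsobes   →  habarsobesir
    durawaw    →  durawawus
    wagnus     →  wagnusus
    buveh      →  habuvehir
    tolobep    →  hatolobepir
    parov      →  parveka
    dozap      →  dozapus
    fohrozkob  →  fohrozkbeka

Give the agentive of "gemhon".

tolobep and dozap both end in -p yet inflect differently (hatolobepir, dozapus), so the final letter is not what conditions the rule; the last vowel is.
"gemhon" has last vowel 'o'. The stems whose last vowel is 'o' (parov → parveka, fohrozkob → fohrozkbeka) delete the last vowel and add -eka.
So gemhon → gemhneka.

gemhneka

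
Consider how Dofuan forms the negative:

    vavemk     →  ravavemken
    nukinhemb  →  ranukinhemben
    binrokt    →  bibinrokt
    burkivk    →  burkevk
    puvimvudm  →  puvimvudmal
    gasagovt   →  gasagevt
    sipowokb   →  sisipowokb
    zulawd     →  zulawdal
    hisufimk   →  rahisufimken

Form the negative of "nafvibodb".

"nafvibodb" has second-to-last letter 'd'. The one such stem in the data (puvimvudm → puvimvudmal) adds -al, so the same rule applies.
The other patterns: stems whose second-to-last letter is 'm' add ra- … -en around the stem; stems whose second-to-last letter is 'v' change the last vowel to 'e'; stems whose second-to-last letter is 'k' repeat the first consonant+vowel as a prefix.
So nafvibodb → nafvibodbal.

nafvibodbal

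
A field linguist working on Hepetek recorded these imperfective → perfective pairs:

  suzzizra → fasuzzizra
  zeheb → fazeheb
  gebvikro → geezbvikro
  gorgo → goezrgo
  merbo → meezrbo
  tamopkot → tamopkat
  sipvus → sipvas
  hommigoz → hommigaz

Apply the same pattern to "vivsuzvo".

gebvikro and tamopkot both have last vowel 'o' yet inflect differently (geezbvikro, tamopkat), so the last vowel is not what conditions the rule; the final letter is.
"vivsuzvo" ends in -o. The stems ending in -o (gebvikro → geezbvikro, gorgo → goezrgo, merbo → meezrbo) insert -ez- after the first vowel.
So vivsuzvo → viezvsuzvo.

viezvsuzvo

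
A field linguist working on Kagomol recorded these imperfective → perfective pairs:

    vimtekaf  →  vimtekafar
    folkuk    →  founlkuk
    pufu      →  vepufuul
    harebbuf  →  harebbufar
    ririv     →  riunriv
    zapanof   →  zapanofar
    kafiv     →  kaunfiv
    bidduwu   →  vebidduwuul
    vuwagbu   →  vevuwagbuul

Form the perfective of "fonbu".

vefonbuul

harebbuf and pufu both have last vowel 'u' yet inflect differently (harebbufar, vepufuul), so the last vowel is not what conditions the rule; the final letter is.
"fonbu" ends in -u. The stems ending in -u (pufu → vepufuul, bidduwu → vebidduwuul, vuwagbu → vevuwagbuul) add ve- … -ul around the stem.
The other patterns: stems ending in -f add -ar; stems ending in -k or -v insert -un- after the first vowel.
So fonbu → vefonbuul.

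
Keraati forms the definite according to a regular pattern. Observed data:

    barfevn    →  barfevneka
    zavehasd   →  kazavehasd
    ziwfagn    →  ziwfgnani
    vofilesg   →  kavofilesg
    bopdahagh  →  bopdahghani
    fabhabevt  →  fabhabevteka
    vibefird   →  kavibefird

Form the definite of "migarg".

"migarg" has second-to-last letter 'r'. The one such stem in the data (vibefird → kavibefird) adds the prefix ka-, so the same rule applies.
So migarg → kamigarg.

kamigarg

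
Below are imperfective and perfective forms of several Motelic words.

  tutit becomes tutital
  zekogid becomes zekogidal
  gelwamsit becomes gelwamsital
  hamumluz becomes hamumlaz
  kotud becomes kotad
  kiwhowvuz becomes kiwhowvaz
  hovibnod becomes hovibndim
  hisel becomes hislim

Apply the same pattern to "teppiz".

zekogid and kotud both end in -d yet inflect differently (zekogidal, kotad), so the final letter is not what conditions the rule; the last vowel is.
"teppiz" has last vowel 'i'. The stems whose last vowel is 'i' (tutit → tutital, zekogid → zekogidal, gelwamsit → gelwamsital) add -al.
So teppiz → teppizal.

teppizal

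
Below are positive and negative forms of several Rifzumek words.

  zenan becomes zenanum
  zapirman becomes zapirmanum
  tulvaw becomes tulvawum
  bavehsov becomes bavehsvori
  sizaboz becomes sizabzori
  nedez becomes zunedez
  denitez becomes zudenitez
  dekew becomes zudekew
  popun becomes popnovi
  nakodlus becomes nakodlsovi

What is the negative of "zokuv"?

zokvovi

sizaboz and nedez both end in -z yet inflect differently (sizabzori, zunedez), so the final letter is not what conditions the rule; the last vowel is.
"zokuv" has last vowel 'u'. The stems whose last vowel is 'u' (popun → popnovi, nakodlus → nakodlsovi) delete the last vowel and add -ovi.
The other patterns: stems whose last vowel is 'a' add -um; stems whose last vowel is 'o' delete the last vowel and add -ori; stems whose last vowel is 'e' add the prefix zu-.
So zokuv → zokvovi.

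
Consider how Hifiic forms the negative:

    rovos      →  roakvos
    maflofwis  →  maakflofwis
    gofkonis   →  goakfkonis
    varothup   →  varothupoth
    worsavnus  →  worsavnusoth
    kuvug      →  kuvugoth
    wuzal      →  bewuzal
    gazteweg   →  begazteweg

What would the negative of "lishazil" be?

rovos and worsavnus both end in -s yet inflect differently (roakvos, worsavnusoth), so the final letter is not what conditions the rule; the last vowel is.
"lishazil" has last vowel 'i'. The stems whose last vowel is 'i' (maflofwis → maakflofwis, gofkonis → goakfkonis) insert -ak- after the first vowel.
The other patterns: stems whose last vowel is 'u' add -oth; stems whose last vowel is 'a' or 'e' add the prefix be-.
So lishazil → liakshazil.

liakshazil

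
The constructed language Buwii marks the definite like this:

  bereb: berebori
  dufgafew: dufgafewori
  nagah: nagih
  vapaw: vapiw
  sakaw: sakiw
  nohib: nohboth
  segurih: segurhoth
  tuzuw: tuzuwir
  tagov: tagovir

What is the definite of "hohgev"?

"hohgev" has last vowel 'e'. The stems whose last vowel is 'e' (bereb → berebori, dufgafew → dufgafewori) add -ori.
So hohgev → hohgevori.

hohgevori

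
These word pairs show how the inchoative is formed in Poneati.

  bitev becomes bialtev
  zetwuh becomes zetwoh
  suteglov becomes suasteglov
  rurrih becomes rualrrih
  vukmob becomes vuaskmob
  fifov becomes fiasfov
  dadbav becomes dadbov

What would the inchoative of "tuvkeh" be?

dadbav and fifov both end in -v yet inflect differently (dadbov, fiasfov), so the final letter is not what conditions the rule; the last vowel is.
"tuvkeh" has last vowel 'e'. The one such stem in the data (bitev → bialtev) inserts -al- after the first vowel (as does rurrih), so the same rule applies.
So tuvkeh → tualvkeh.

tualvkeh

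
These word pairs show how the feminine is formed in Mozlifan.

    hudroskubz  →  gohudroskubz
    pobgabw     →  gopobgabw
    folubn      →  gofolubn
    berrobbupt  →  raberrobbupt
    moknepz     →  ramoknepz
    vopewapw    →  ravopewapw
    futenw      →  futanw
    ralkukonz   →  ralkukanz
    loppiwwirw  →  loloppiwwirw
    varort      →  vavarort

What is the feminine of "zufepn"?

razufepn

hudroskubz and moknepz both end in -z yet inflect differently (gohudroskubz, ramoknepz), so the final letter is not what conditions the rule; the second-to-last letter is.
"zufepn" has second-to-last letter 'p'. The stems whose second-to-last letter is 'p' (berrobbupt → raberrobbupt, moknepz → ramoknepz, vopewapw → ravopewapw) add the prefix ra-.
So zufepn → razufepn.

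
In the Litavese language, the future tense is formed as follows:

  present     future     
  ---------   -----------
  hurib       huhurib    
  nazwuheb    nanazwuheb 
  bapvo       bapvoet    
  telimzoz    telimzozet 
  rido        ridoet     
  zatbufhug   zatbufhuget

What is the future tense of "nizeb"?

ninizeb

hurib and bapvo both have 2 vowels yet inflect differently (huhurib, bapvoet), so the number of vowels is not what conditions the rule; the final letter is.
"nizeb" ends in -b. The stems ending in -b (hurib → huhurib, nazwuheb → nanazwuheb) repeat the first consonant+vowel as a prefix.
So nizeb → ninizeb.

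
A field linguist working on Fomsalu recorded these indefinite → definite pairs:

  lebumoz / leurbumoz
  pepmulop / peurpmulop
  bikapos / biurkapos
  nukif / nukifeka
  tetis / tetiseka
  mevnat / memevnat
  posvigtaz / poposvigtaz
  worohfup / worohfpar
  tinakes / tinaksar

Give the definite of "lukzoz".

luurkzoz

"lukzoz" has last vowel 'o'. The stems whose last vowel is 'o' (lebumoz → leurbumoz, pepmulop → peurpmulop, bikapos → biurkapos) insert -ur- after the first vowel.
The other patterns: stems whose last vowel is 'i' add -eka; stems whose last vowel is 'a' repeat the first consonant+vowel as a prefix; stems whose last vowel is 'e' or 'u' delete the last vowel and add -ar.
So lukzoz → luurkzoz.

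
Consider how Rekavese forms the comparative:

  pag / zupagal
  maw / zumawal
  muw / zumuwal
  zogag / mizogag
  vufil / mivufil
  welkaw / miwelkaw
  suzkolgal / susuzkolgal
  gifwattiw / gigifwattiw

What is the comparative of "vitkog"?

mivitkog

pag and zogag both end in -g yet inflect differently (zupagal, mizogag), so the final letter is not what conditions the rule; the number of vowels is.
"vitkog" has 2 vowels. The stems with 2 vowels (zogag → mizogag, vufil → mivufil, welkaw → miwelkaw) add the prefix mi-.
So vitkog → mivitkog.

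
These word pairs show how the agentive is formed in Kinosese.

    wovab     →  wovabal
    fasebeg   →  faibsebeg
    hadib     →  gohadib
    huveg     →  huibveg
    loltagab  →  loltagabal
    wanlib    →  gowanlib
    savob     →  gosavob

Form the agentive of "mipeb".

loltagab and savob both end in -b yet inflect differently (loltagabal, gosavob), so the final letter is not what conditions the rule; the last vowel is.
"mipeb" has last vowel 'e'. The stems whose last vowel is 'e' (fasebeg → faibsebeg, huveg → huibveg) insert -ib- after the first vowel.
So mipeb → miibpeb.

miibpeb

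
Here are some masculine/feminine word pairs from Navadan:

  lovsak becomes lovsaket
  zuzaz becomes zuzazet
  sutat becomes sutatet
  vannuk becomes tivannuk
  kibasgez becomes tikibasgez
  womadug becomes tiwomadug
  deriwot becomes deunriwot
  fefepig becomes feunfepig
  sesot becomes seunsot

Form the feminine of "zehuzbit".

zeunhuzbit

lovsak and vannuk both end in -k yet inflect differently (lovsaket, tivannuk), so the final letter is not what conditions the rule; the last vowel is.
"zehuzbit" has last vowel 'i'. The one such stem in the data (fefepig → feunfepig) inserts -un- after the first vowel (as do deriwot, sesot), so the same rule applies.
The other patterns: stems whose last vowel is 'a' add -et; stems whose last vowel is 'e' or 'u' add the prefix ti-.
So zehuzbit → zeunhuzbit.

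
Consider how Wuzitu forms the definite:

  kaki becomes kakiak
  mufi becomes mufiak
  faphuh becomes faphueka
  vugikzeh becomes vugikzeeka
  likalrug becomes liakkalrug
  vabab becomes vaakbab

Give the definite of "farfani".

farfaniak

faphuh and likalrug both have last vowel 'u' yet inflect differently (faphueka, liakkalrug), so the last vowel is not what conditions the rule; the final letter is.
"farfani" ends in -i. The stems ending in -i (kaki → kakiak, mufi → mufiak) add -ak.
The other patterns: stems ending in -h drop the final letter and add -eka; stems ending in -b or -g insert -ak- after the first vowel.
So farfani → farfaniak.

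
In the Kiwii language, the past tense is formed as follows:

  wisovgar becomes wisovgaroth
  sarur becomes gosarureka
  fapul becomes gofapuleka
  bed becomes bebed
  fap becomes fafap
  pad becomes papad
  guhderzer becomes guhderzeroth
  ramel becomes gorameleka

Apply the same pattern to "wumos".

gowumoseka

"wumos" has 2 vowels. The stems with 2 vowels (ramel → gorameleka, fapul → gofapuleka, sarur → gosarureka) add go- … -eka around the stem.
So wumos → gowumoseka.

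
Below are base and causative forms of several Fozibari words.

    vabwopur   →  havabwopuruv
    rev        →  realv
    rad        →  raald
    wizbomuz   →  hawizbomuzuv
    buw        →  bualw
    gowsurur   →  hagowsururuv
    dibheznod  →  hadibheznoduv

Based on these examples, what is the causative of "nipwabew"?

rad and dibheznod both end in -d yet inflect differently (raald, hadibheznoduv), so the final letter is not what conditions the rule; the number of vowels is.
"nipwabew" has 3 vowels. The stems with 3 vowels (gowsurur → hagowsururuv, vabwopur → havabwopuruv, wizbomuz → hawizbomuzuv) add ha- … -uv around the stem.
So nipwabew → hanipwabewuv.

hanipwabewuv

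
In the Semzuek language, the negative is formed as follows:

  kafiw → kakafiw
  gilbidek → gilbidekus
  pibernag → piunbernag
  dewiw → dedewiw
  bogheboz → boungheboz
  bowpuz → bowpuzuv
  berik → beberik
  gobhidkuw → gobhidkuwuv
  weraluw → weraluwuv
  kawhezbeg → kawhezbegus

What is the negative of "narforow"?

naunrforow

"narforow" has last vowel 'o'. The one such stem in the data (bogheboz → boungheboz) inserts -un- after the first vowel (as does pibernag), so the same rule applies.
So narforow → naunrforow.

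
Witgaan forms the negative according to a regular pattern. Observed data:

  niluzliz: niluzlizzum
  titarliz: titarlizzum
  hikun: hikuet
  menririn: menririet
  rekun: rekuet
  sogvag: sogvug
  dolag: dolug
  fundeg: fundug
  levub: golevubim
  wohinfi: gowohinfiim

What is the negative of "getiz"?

niluzliz and menririn both have last vowel 'i' yet inflect differently (niluzlizzum, menririet), so the last vowel is not what conditions the rule; the final letter is.
"getiz" ends in -z. The stems ending in -z (niluzliz → niluzlizzum, titarliz → titarlizzum) double the final consonant and add -um.
The other patterns: stems ending in -n drop the final letter and add -et; stems ending in -g change the last vowel to 'u'; stems ending in -b or -i add go- … -im around the stem.
So getiz → getizzum.

getizzum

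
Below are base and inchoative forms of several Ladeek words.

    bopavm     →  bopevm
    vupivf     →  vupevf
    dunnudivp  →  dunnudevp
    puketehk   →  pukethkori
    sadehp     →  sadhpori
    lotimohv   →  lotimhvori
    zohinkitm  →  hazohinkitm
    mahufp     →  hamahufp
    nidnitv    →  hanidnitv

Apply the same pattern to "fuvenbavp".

fuvenbevp

dunnudivp and sadehp both end in -p yet inflect differently (dunnudevp, sadhpori), so the final letter is not what conditions the rule; the second-to-last letter is.
"fuvenbavp" has second-to-last letter 'v'. The stems whose second-to-last letter is 'v' (bopavm → bopevm, vupivf → vupevf, dunnudivp → dunnudevp) change the last vowel to 'e'.
The other patterns: stems whose second-to-last letter is 'h' delete the last vowel and add -ori; stems whose second-to-last letter is 'f' or 't' add the prefix ha-.
So fuvenbavp → fuvenbevp.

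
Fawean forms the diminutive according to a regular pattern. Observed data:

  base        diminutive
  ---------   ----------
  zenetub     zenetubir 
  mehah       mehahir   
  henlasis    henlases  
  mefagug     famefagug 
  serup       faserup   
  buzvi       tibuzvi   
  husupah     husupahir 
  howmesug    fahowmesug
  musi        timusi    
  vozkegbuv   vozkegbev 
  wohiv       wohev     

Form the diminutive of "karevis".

kareves

"karevis" ends in -s. The one such stem in the data (henlasis → henlases) changes the last vowel to 'e' (as do vozkegbuv, wohiv), so the same rule applies.
So karevis → kareves.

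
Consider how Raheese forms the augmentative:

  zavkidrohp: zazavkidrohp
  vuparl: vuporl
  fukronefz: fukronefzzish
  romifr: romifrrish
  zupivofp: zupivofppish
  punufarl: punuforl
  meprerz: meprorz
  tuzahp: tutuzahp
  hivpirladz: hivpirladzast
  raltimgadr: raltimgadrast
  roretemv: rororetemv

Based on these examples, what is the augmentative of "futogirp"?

futogorp

hivpirladz and meprerz both end in -z yet inflect differently (hivpirladzast, meprorz), so the final letter is not what conditions the rule; the second-to-last letter is.
"futogirp" has second-to-last letter 'r'. The stems whose second-to-last letter is 'r' (vuparl → vuporl, punufarl → punuforl, meprerz → meprorz) change the last vowel to 'o'.
The other patterns: stems whose second-to-last letter is 'd' add -ast; stems whose second-to-last letter is 'f' double the final consonant and add -ish; stems whose second-to-last letter is 'h' or 'm' repeat the first consonant+vowel as a prefix.
So futogirp → futogorp.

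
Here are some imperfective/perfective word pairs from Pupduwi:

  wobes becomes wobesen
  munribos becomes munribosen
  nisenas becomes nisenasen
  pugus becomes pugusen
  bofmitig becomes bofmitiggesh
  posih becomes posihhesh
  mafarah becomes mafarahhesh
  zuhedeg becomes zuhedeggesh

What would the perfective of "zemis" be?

zemisen

nisenas and mafarah both have last vowel 'a' yet inflect differently (nisenasen, mafarahhesh), so the last vowel is not what conditions the rule; the final letter is.
"zemis" ends in -s. The stems ending in -s (wobes → wobesen, munribos → munribosen, nisenas → nisenasen) add -en.
The other pattern: stems ending in -g or -h double the final consonant and add -esh.
So zemis → zemisen.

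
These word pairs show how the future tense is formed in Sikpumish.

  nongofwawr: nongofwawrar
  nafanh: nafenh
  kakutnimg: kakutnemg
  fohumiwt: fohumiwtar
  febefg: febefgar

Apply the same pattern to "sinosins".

febefg and kakutnimg both end in -g yet inflect differently (febefgar, kakutnemg), so the final letter is not what conditions the rule; the second-to-last letter is.
"sinosins" has second-to-last letter 'n'. The one such stem in the data (nafanh → nafenh) changes the last vowel to 'e' (as does kakutnimg), so the same rule applies.
So sinosins → sinosens.

sinosens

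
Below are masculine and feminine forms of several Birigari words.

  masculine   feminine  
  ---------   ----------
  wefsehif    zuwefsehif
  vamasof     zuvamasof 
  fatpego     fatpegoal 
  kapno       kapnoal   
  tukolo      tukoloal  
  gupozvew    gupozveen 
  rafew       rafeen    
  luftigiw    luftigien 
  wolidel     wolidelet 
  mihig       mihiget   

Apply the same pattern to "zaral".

zaralet

"zaral" ends in -l. The one such stem in the data (wolidel → wolidelet) adds -et, so the same rule applies.
The other patterns: stems ending in -f add the prefix zu-; stems ending in -o add -al; stems ending in -w drop the final letter and add -en.
So zaral → zaralet.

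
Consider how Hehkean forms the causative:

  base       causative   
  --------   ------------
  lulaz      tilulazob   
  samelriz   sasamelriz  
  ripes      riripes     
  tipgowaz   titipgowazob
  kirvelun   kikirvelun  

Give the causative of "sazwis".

sasazwis

"sazwis" has last vowel 'i'. The one such stem in the data (samelriz → sasamelriz) repeats the first consonant+vowel as a prefix (as do ripes, kirvelun), so the same rule applies.
So sazwis → sasazwis.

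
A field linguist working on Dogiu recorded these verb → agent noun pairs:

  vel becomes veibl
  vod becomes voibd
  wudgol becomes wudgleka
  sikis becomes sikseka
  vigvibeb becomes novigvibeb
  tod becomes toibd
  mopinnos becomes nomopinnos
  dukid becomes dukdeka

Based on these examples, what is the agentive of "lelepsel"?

nolelepsel

vel and wudgol both end in -l yet inflect differently (veibl, wudgleka), so the final letter is not what conditions the rule; the number of vowels is.
"lelepsel" has 3 vowels. The stems with 3 vowels (vigvibeb → novigvibeb, mopinnos → nomopinnos) add the prefix no-.
The other patterns: stems with 1 vowel insert -ib- after the first vowel; stems with 2 vowels delete the last vowel and add -eka.
So lelepsel → nolelepsel.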